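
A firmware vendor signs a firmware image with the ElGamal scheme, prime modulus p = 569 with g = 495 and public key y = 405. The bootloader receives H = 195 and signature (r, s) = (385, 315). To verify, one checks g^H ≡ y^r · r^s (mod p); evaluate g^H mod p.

154

495^195 mod 569 = 154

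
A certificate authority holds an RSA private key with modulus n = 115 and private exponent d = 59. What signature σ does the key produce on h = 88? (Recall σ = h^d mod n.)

112

Squares mod 115: h^1≡88, h^2≡39, h^4≡26, h^8≡101, h^16≡81, h^32≡6
59 = 32 + 16 + 8 + 2 + 1, so h^59 ≡ 6·81·101·39·88 ≡ 112 (mod 115)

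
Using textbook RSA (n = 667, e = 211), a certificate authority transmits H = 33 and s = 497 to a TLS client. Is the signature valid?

invalid

s^2 ≡ 497^2 = 247009 ≡ 219
s^4 ≡ 219^2 = 47961 ≡ 604
s^8 ≡ 604^2 = 364816 ≡ 634
s^16 ≡ 634^2 = 401956 ≡ 422
s^32 ≡ 422^2 = 178084 ≡ 662
s^64 ≡ 662^2 = 438244 ≡ 25
s^128 ≡ 25^2 = 625
211 = 128 + 64 + 16 + 2 + 1, so s^211 ≡ 625·25·422·219·497 ≡ 149 (mod 667)
The recovered value 149 does not match the digest 33.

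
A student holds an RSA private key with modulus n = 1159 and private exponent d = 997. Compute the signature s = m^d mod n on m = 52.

41

m^2 ≡ 52^2 = 2704 ≡ 386
m^4 ≡ 386^2 = 148996 ≡ 644
m^8 ≡ 644^2 = 414736 ≡ 973
m^16 ≡ 973^2 = 946729 ≡ 985
m^32 ≡ 985^2 = 970225 ≡ 142
m^64 ≡ 142^2 = 20164 ≡ 461
m^128 ≡ 461^2 = 212521 ≡ 424
m^256 ≡ 424^2 = 179776 ≡ 131
m^512 ≡ 131^2 = 17161 ≡ 935
997 = 512 + 256 + 128 + 64 + 32 + 4 + 1, so m^997 ≡ 935·131·424·461·142·644·52 ≡ 41 (mod 1159)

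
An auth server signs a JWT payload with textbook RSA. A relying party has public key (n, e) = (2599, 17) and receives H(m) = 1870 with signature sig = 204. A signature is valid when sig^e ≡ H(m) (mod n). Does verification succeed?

sig^2 ≡ 204^2 = 41616 ≡ 32
sig^4 ≡ 32^2 = 1024
sig^8 ≡ 1024^2 = 1048576 ≡ 1179
sig^16 ≡ 1179^2 = 1390041 ≡ 2175
17 = 16 + 1, so sig^17 ≡ 2175·204 ≡ 1870 (mod 2599)
1870 = H(m), so the signature checks out.

passes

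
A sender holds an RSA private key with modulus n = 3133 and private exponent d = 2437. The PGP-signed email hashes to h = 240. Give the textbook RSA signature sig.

240

h^2 ≡ 240^2 = 57600 ≡ 1206
h^4 ≡ 1206^2 = 1454436 ≡ 724
h^8 ≡ 724^2 = 524176 ≡ 965
h^16 ≡ 965^2 = 931225 ≡ 724
h^32 ≡ 724^2 = 524176 ≡ 965
h^64 ≡ 965^2 = 931225 ≡ 724
h^128 ≡ 724^2 = 524176 ≡ 965
h^256 ≡ 965^2 = 931225 ≡ 724
h^512 ≡ 724^2 = 524176 ≡ 965
h^1024 ≡ 965^2 = 931225 ≡ 724
h^2048 ≡ 724^2 = 524176 ≡ 965
2437 = 2048 + 256 + 128 + 4 + 1, so h^2437 ≡ 965·724·965·724·240 ≡ 240 (mod 3133)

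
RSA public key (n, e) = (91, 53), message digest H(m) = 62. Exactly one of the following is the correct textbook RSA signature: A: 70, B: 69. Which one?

Candidate A: 70^2 = 4900 ≡ 77; 70^4 ≡ 77^2 = 5929 ≡ 14; 70^8 ≡ 14^2 = 196 ≡ 14; 70^16 ≡ 14^2 = 196 ≡ 14; 70^32 ≡ 14^2 = 196 ≡ 14; 53 = 32 + 16 + 4 + 1, so 70^53 ≡ 14·14·14·70 ≡ 70 (mod 91)
Candidate B: 69^2 = 4761 ≡ 29; 69^4 ≡ 29^2 = 841 ≡ 22; 69^8 ≡ 22^2 = 484 ≡ 29; 69^16 ≡ 29^2 = 841 ≡ 22; 69^32 ≡ 22^2 = 484 ≡ 29; 53 = 32 + 16 + 4 + 1, so 69^53 ≡ 29·22·22·69 ≡ 62 (mod 91)
  → matches H(m) = 62

B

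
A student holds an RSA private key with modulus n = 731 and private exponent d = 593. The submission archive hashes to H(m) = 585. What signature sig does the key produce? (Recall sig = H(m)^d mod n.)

347

(H(m))^593 mod 731 = 347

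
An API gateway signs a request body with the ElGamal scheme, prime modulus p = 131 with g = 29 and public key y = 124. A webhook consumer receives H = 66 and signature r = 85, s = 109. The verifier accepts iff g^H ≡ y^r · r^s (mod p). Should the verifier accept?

Left side g^H mod p:
29^66 mod 131 = 102
Right side y^r · r^s mod p:
124^85 mod 131 = 19
85^109 mod 131 = 95
19·95 = 1805 ≡ 102 (mod 131)
102 ≡ 102 (mod 131), so the signature is genuine.

accept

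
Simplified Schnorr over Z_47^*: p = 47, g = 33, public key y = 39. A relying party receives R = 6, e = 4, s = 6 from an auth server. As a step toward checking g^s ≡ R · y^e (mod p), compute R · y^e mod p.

42

39^2 = 1521 ≡ 17
39^4 ≡ 17^2 = 289 ≡ 7
R · y^e ≡ 6·7 = 42 ≡ 42 (mod 47)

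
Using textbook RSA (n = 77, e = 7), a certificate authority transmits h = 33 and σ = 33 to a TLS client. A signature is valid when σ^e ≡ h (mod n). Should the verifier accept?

σ^2 ≡ 33^2 = 1089 ≡ 11
σ^4 ≡ 11^2 = 121 ≡ 44
7 = 4 + 2 + 1, so σ^7 ≡ 44·11·33 ≡ 33 (mod 77)
33 = h, so the signature checks out.

accept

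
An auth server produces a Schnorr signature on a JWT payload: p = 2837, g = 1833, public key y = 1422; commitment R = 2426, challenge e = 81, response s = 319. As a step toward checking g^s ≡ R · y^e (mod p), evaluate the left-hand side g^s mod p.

Squares mod 2837: 1833^1≡1833, 1833^2≡881, 1833^4≡1660, 1833^8≡873, 1833^16≡1813, 1833^32≡1723, 1833^64≡1227, 1833^128≡1919, 1833^256≡135
319 = 256 + 32 + 16 + 8 + 4 + 2 + 1, so 1833^319 ≡ 135·1723·1813·873·1660·881·1833 ≡ 889 (mod 2837)

889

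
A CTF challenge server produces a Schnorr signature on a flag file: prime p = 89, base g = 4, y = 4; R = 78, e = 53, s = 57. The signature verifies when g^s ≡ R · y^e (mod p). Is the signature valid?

g^s mod p:
4^2 = 16
4^4 ≡ 16^2 = 256 ≡ 78
4^8 ≡ 78^2 = 6084 ≡ 32
4^16 ≡ 32^2 = 1024 ≡ 45
4^32 ≡ 45^2 = 2025 ≡ 67
57 = 32 + 16 + 8 + 1, so 4^57 ≡ 67·45·32·4 ≡ 16 (mod 89)
R · y^e mod p:
4^2 = 16
4^4 ≡ 16^2 = 256 ≡ 78
4^8 ≡ 78^2 = 6084 ≡ 32
4^16 ≡ 32^2 = 1024 ≡ 45
4^32 ≡ 45^2 = 2025 ≡ 67
53 = 32 + 16 + 4 + 1, so 4^53 ≡ 67·45·78·4 ≡ 39 (mod 89)
78·39 = 3042 ≡ 16 (mod 89)
16 ≡ 16 (mod 89); signature holds.

valid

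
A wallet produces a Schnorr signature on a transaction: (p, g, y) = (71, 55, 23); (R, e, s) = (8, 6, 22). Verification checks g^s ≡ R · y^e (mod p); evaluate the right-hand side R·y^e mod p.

12

23^2 = 529 ≡ 32
23^4 ≡ 32^2 = 1024 ≡ 30
6 = 4 + 2, so 23^6 ≡ 30·32 ≡ 37 (mod 71)
R · y^e ≡ 8·37 = 296 ≡ 12 (mod 71)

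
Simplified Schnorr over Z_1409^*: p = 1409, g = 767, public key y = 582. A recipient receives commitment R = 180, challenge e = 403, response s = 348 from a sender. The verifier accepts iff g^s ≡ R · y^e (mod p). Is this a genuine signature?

genuine

g^s mod p:
767^2 = 588289 ≡ 736
767^4 ≡ 736^2 = 541696 ≡ 640
767^8 ≡ 640^2 = 409600 ≡ 990
767^16 ≡ 990^2 = 980100 ≡ 845
767^32 ≡ 845^2 = 714025 ≡ 1071
767^64 ≡ 1071^2 = 1147041 ≡ 115
767^128 ≡ 115^2 = 13225 ≡ 544
767^256 ≡ 544^2 = 295936 ≡ 46
348 = 256 + 64 + 16 + 8 + 4, so 767^348 ≡ 46·115·845·990·640 ≡ 1125 (mod 1409)
R · y^e mod p:
582^2 = 338724 ≡ 564
582^4 ≡ 564^2 = 318096 ≡ 1071
582^8 ≡ 1071^2 = 1147041 ≡ 115
582^16 ≡ 115^2 = 13225 ≡ 544
582^32 ≡ 544^2 = 295936 ≡ 46
582^64 ≡ 46^2 = 2116 ≡ 707
582^128 ≡ 707^2 = 499849 ≡ 1063
582^256 ≡ 1063^2 = 1129969 ≡ 1360
403 = 256 + 128 + 16 + 2 + 1, so 582^403 ≡ 1360·1063·544·564·582 ≡ 1063 (mod 1409)
180·1063 = 191340 ≡ 1125 (mod 1409)
1125 ≡ 1125 (mod 1409); signature holds.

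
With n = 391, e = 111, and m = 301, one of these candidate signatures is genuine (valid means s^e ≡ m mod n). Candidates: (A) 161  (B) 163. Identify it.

Candidate A: 161^2 = 25921 ≡ 115; 161^4 ≡ 115^2 = 13225 ≡ 322; 161^8 ≡ 322^2 = 103684 ≡ 69; 161^16 ≡ 69^2 = 4761 ≡ 69; 161^32 ≡ 69^2 = 4761 ≡ 69; 161^64 ≡ 69^2 = 4761 ≡ 69; 111 = 64 + 32 + 8 + 4 + 2 + 1, so 161^111 ≡ 69·69·69·322·115·161 ≡ 253 (mod 391)
Candidate B: 163^2 = 26569 ≡ 372; 163^4 ≡ 372^2 = 138384 ≡ 361; 163^8 ≡ 361^2 = 130321 ≡ 118; 163^16 ≡ 118^2 = 13924 ≡ 239; 163^32 ≡ 239^2 = 57121 ≡ 35; 163^64 ≡ 35^2 = 1225 ≡ 52; 111 = 64 + 32 + 8 + 4 + 2 + 1, so 163^111 ≡ 52·35·118·361·372·163 ≡ 301 (mod 391)
  → matches m = 301

B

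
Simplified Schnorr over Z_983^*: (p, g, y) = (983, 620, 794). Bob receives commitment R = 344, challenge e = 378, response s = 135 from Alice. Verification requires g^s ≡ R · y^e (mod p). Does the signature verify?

does not verify

g^s mod p:
620^2 = 384400 ≡ 47
620^4 ≡ 47^2 = 2209 ≡ 243
620^8 ≡ 243^2 = 59049 ≡ 69
620^16 ≡ 69^2 = 4761 ≡ 829
620^32 ≡ 829^2 = 687241 ≡ 124
620^64 ≡ 124^2 = 15376 ≡ 631
620^128 ≡ 631^2 = 398161 ≡ 46
135 = 128 + 4 + 2 + 1, so 620^135 ≡ 46·243·47·620 ≡ 40 (mod 983)
R · y^e mod p:
794^2 = 630436 ≡ 333
794^4 ≡ 333^2 = 110889 ≡ 793
794^8 ≡ 793^2 = 628849 ≡ 712
794^16 ≡ 712^2 = 506944 ≡ 699
794^32 ≡ 699^2 = 488601 ≡ 50
794^64 ≡ 50^2 = 2500 ≡ 534
794^128 ≡ 534^2 = 285156 ≡ 86
794^256 ≡ 86^2 = 7396 ≡ 515
378 = 256 + 64 + 32 + 16 + 8 + 2, so 794^378 ≡ 515·534·50·699·712·333 ≡ 63 (mod 983)
344·63 = 21672 ≡ 46 (mod 983)
40 ≠ 46; the check fails.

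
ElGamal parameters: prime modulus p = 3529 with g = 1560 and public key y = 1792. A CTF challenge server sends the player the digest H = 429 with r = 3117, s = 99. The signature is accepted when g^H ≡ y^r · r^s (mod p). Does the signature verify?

verifies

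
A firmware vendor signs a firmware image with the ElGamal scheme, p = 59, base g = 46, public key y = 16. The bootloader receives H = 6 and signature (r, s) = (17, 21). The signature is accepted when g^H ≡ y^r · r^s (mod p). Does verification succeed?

Left side g^H mod p:
46^6 mod 59 = 19
Right side y^r · r^s mod p:
16^17 mod 59 = 21
17^21 mod 59 = 29
21·29 = 609 ≡ 19 (mod 59)
19 ≡ 19 (mod 59), so the signature is genuine.

passes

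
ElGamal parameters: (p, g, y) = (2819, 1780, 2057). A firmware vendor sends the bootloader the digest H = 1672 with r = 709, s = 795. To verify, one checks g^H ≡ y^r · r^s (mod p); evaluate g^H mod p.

268

1780^2 = 3168400 ≡ 2663
1780^4 ≡ 2663^2 = 7091569 ≡ 1784
1780^8 ≡ 1784^2 = 3182656 ≡ 5
1780^16 ≡ 5^2 = 25
1780^32 ≡ 25^2 = 625
1780^64 ≡ 625^2 = 390625 ≡ 1603
1780^128 ≡ 1603^2 = 2569609 ≡ 1500
1780^256 ≡ 1500^2 = 2250000 ≡ 438
1780^512 ≡ 438^2 = 191844 ≡ 152
1780^1024 ≡ 152^2 = 23104 ≡ 552
1672 = 1024 + 512 + 128 + 8, so 1780^1672 ≡ 552·152·1500·5 ≡ 268 (mod 2819)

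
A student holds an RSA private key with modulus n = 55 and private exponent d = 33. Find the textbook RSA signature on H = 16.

H^33 mod 55 = 26

26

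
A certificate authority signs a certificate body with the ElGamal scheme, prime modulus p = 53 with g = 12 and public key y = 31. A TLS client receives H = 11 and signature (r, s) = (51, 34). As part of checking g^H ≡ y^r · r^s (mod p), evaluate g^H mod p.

12^11 mod 53 = 2

2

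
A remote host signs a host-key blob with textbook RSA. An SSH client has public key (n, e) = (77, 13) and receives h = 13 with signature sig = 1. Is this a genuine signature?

sig^2 ≡ 1^2 = 1
sig^4 ≡ 1^2 = 1
sig^8 ≡ 1^2 = 1
13 = 8 + 4 + 1, so sig^13 ≡ 1·1·1 ≡ 1 (mod 77)
The recovered value 1 does not match the digest 13.

forged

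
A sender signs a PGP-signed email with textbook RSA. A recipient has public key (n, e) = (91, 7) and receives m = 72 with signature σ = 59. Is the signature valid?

invalid

σ^2 ≡ 59^2 = 3481 ≡ 23
σ^4 ≡ 23^2 = 529 ≡ 74
7 = 4 + 2 + 1, so σ^7 ≡ 74·23·59 ≡ 45 (mod 91)
σ^7 mod 91 = 45, but m = 72.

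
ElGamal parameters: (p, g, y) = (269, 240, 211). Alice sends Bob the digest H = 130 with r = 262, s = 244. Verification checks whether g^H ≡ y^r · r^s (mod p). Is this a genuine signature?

forged

Left side g^H mod p:
240^2 = 57600 ≡ 34
240^4 ≡ 34^2 = 1156 ≡ 80
240^8 ≡ 80^2 = 6400 ≡ 213
240^16 ≡ 213^2 = 45369 ≡ 177
240^32 ≡ 177^2 = 31329 ≡ 125
240^64 ≡ 125^2 = 15625 ≡ 23
240^128 ≡ 23^2 = 529 ≡ 260
130 = 128 + 2, so 240^130 ≡ 260·34 ≡ 232 (mod 269)
Right side y^r · r^s mod p:
211^2 = 44521 ≡ 136
211^4 ≡ 136^2 = 18496 ≡ 204
211^8 ≡ 204^2 = 41616 ≡ 190
211^16 ≡ 190^2 = 36100 ≡ 54
211^32 ≡ 54^2 = 2916 ≡ 226
211^64 ≡ 226^2 = 51076 ≡ 235
211^128 ≡ 235^2 = 55225 ≡ 80
211^256 ≡ 80^2 = 6400 ≡ 213
262 = 256 + 4 + 2, so 211^262 ≡ 213·204·136 ≡ 80 (mod 269)
262^2 = 68644 ≡ 49
262^4 ≡ 49^2 = 2401 ≡ 249
262^8 ≡ 249^2 = 62001 ≡ 131
262^16 ≡ 131^2 = 17161 ≡ 214
262^32 ≡ 214^2 = 45796 ≡ 66
262^64 ≡ 66^2 = 4356 ≡ 52
262^128 ≡ 52^2 = 2704 ≡ 14
244 = 128 + 64 + 32 + 16 + 4, so 262^244 ≡ 14·52·66·214·249 ≡ 218 (mod 269)
80·218 = 17440 ≡ 224 (mod 269)
232 ≠ 224, so verification fails.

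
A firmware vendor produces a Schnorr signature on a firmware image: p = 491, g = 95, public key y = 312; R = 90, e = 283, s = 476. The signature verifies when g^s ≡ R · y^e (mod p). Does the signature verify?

does not verify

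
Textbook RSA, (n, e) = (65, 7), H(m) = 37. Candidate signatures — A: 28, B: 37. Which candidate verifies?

A

Candidate A: 28^7 mod 65 = 37
  → matches H(m) = 37
Candidate B: 37^7 mod 65 = 28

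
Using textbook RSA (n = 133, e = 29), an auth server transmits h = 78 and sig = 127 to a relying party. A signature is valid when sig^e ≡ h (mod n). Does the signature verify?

sig^2 ≡ 127^2 = 16129 ≡ 36
sig^4 ≡ 36^2 = 1296 ≡ 99
sig^8 ≡ 99^2 = 9801 ≡ 92
sig^16 ≡ 92^2 = 8464 ≡ 85
29 = 16 + 8 + 4 + 1, so sig^29 ≡ 85·92·99·127 ≡ 78 (mod 133)
78 = h, so the signature checks out.

verifies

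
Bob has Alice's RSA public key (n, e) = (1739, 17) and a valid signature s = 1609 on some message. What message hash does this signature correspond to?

409

s^2 ≡ 1609^2 = 2588881 ≡ 1249
s^4 ≡ 1249^2 = 1560001 ≡ 118
s^8 ≡ 118^2 = 13924 ≡ 12
s^16 ≡ 12^2 = 144
17 = 16 + 1, so s^17 ≡ 144·1609 ≡ 409 (mod 1739)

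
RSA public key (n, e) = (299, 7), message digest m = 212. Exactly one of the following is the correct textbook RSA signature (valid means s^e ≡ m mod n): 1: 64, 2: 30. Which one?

2

Candidate 1: 64^7 mod 299 = 259
Candidate 2: 30^7 mod 299 = 212
  → matches m = 212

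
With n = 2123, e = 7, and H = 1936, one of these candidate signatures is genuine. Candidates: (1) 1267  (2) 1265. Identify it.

2

Candidate 1: Squares mod 2123: 1267^1≡1267, 1267^2≡301, 1267^4≡1435; 7 = 4 + 2 + 1, so 1267^7 ≡ 1435·301·1267 ≡ 1074 (mod 2123)
Candidate 2: Squares mod 2123: 1265^1≡1265, 1265^2≡1606, 1265^4≡1914; 7 = 4 + 2 + 1, so 1265^7 ≡ 1914·1606·1265 ≡ 1936 (mod 2123)
  → matches H = 1936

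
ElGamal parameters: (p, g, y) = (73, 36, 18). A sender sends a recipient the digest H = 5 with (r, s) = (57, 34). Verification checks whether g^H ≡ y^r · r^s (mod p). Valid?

yes

Left side g^H mod p:
36^2 = 1296 ≡ 55
36^4 ≡ 55^2 = 3025 ≡ 32
5 = 4 + 1, so 36^5 ≡ 32·36 ≡ 57 (mod 73)
Right side y^r · r^s mod p:
18^2 = 324 ≡ 32
18^4 ≡ 32^2 = 1024 ≡ 2
18^8 ≡ 2^2 = 4
18^16 ≡ 4^2 = 16
18^32 ≡ 16^2 = 256 ≡ 37
57 = 32 + 16 + 8 + 1, so 18^57 ≡ 37·16·4·18 ≡ 65 (mod 73)
57^2 = 3249 ≡ 37
57^4 ≡ 37^2 = 1369 ≡ 55
57^8 ≡ 55^2 = 3025 ≡ 32
57^16 ≡ 32^2 = 1024 ≡ 2
57^32 ≡ 2^2 = 4
34 = 32 + 2, so 57^34 ≡ 4·37 ≡ 2 (mod 73)
65·2 = 130 ≡ 57 (mod 73)
57 ≡ 57 (mod 73), so the signature is genuine.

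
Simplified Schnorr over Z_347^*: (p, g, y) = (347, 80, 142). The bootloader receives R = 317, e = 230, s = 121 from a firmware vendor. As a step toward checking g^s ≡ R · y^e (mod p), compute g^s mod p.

92

80^121 mod 347 = 92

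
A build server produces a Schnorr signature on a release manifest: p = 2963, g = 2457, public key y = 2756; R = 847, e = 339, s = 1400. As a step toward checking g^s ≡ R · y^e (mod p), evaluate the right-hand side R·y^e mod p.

2756^2 = 7595536 ≡ 1367
2756^4 ≡ 1367^2 = 1868689 ≡ 1999
2756^8 ≡ 1999^2 = 3996001 ≡ 1877
2756^16 ≡ 1877^2 = 3523129 ≡ 122
2756^32 ≡ 122^2 = 14884 ≡ 69
2756^64 ≡ 69^2 = 4761 ≡ 1798
2756^128 ≡ 1798^2 = 3232804 ≡ 171
2756^256 ≡ 171^2 = 29241 ≡ 2574
339 = 256 + 64 + 16 + 2 + 1, so 2756^339 ≡ 2574·1798·122·1367·2756 ≡ 2525 (mod 2963)
R · y^e ≡ 847·2525 = 2138675 ≡ 2352 (mod 2963)

2352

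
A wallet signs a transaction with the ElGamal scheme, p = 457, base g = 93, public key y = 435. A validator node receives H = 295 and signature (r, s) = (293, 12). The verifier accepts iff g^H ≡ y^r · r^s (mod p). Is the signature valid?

invalid

Left side g^H mod p:
Squares mod 457: 93^1≡93, 93^2≡423, 93^4≡242, 93^8≡68, 93^16≡54, 93^32≡174, 93^64≡114, 93^128≡200, 93^256≡241
295 = 256 + 32 + 4 + 2 + 1, so 93^295 ≡ 241·174·242·423·93 ≡ 352 (mod 457)
Right side y^r · r^s mod p:
Squares mod 457: 435^1≡435, 435^2≡27, 435^4≡272, 435^8≡407, 435^16≡215, 435^32≡68, 435^64≡54, 435^128≡174, 435^256≡114
293 = 256 + 32 + 4 + 1, so 435^293 ≡ 114·68·272·435 ≡ 274 (mod 457)
Squares mod 457: 293^1≡293, 293^2≡390, 293^4≡376, 293^8≡163
12 = 8 + 4, so 293^12 ≡ 163·376 ≡ 50 (mod 457)
274·50 = 13700 ≡ 447 (mod 457)
352 ≠ 447, so verification fails.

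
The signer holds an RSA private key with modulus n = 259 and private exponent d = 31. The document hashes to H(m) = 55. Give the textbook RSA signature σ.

153

(H(m))^2 ≡ 55^2 = 3025 ≡ 176
(H(m))^4 ≡ 176^2 = 30976 ≡ 155
(H(m))^8 ≡ 155^2 = 24025 ≡ 197
(H(m))^16 ≡ 197^2 = 38809 ≡ 218
31 = 16 + 8 + 4 + 2 + 1, so (H(m))^31 ≡ 218·197·155·176·55 ≡ 153 (mod 259)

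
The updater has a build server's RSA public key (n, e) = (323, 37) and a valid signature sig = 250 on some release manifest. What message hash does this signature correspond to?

Squares mod 323: sig^1≡250, sig^2≡161, sig^4≡81, sig^8≡101, sig^16≡188, sig^32≡137
37 = 32 + 4 + 1, so sig^37 ≡ 137·81·250 ≡ 3 (mod 323)

3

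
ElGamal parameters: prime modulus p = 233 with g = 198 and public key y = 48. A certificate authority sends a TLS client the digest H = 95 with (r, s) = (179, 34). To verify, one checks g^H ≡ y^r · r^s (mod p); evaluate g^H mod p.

189

198^2 = 39204 ≡ 60
198^4 ≡ 60^2 = 3600 ≡ 105
198^8 ≡ 105^2 = 11025 ≡ 74
198^16 ≡ 74^2 = 5476 ≡ 117
198^32 ≡ 117^2 = 13689 ≡ 175
198^64 ≡ 175^2 = 30625 ≡ 102
95 = 64 + 16 + 8 + 4 + 2 + 1, so 198^95 ≡ 102·117·74·105·60·198 ≡ 189 (mod 233)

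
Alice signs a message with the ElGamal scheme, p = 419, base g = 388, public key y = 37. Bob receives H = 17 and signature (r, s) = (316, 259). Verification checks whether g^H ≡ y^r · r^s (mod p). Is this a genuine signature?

Left side g^H mod p:
388^17 mod 419 = 197
Right side y^r · r^s mod p:
37^316 mod 419 = 366
316^259 mod 419 = 186
366·186 = 68076 ≡ 198 (mod 419)
197 ≠ 198, so verification fails.

forged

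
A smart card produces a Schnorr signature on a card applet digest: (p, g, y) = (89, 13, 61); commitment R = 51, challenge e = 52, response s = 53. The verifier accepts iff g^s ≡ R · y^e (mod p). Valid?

yes

g^s mod p:
13^2 = 169 ≡ 80
13^4 ≡ 80^2 = 6400 ≡ 81
13^8 ≡ 81^2 = 6561 ≡ 64
13^16 ≡ 64^2 = 4096 ≡ 2
13^32 ≡ 2^2 = 4
53 = 32 + 16 + 4 + 1, so 13^53 ≡ 4·2·81·13 ≡ 58 (mod 89)
R · y^e mod p:
61^2 = 3721 ≡ 72
61^4 ≡ 72^2 = 5184 ≡ 22
61^8 ≡ 22^2 = 484 ≡ 39
61^16 ≡ 39^2 = 1521 ≡ 8
61^32 ≡ 8^2 = 64
52 = 32 + 16 + 4, so 61^52 ≡ 64·8·22 ≡ 50 (mod 89)
51·50 = 2550 ≡ 58 (mod 89)
58 ≡ 58 (mod 89); signature holds.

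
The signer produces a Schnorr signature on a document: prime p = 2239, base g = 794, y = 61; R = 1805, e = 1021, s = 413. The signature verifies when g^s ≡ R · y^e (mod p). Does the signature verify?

verifies

g^s mod p:
Squares mod 2239: 794^1≡794, 794^2≡1277, 794^4≡737, 794^8≡1331, 794^16≡512, 794^32≡181, 794^64≡1415, 794^128≡559, 794^256≡1260
413 = 256 + 128 + 16 + 8 + 4 + 1, so 794^413 ≡ 1260·559·512·1331·737·794 ≡ 901 (mod 2239)
R · y^e mod p:
Squares mod 2239: 61^1≡61, 61^2≡1482, 61^4≡2104, 61^8≡313, 61^16≡1692, 61^32≡1422, 61^64≡267, 61^128≡1880, 61^256≡1258, 61^512≡1830
1021 = 512 + 256 + 128 + 64 + 32 + 16 + 8 + 4 + 1, so 61^1021 ≡ 1830·1258·1880·267·1422·1692·313·2104·61 ≡ 1850 (mod 2239)
1805·1850 = 3339250 ≡ 901 (mod 2239)
901 ≡ 901 (mod 2239); signature holds.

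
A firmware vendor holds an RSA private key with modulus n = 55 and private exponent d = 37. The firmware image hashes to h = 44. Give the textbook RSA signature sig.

Squares mod 55: h^1≡44, h^2≡11, h^4≡11, h^8≡11, h^16≡11, h^32≡11
37 = 32 + 4 + 1, so h^37 ≡ 11·11·44 ≡ 44 (mod 55)

44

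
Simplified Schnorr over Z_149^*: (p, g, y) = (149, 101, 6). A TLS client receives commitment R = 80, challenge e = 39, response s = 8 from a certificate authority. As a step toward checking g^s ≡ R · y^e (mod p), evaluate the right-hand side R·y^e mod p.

Squares mod 149: 6^1≡6, 6^2≡36, 6^4≡104, 6^8≡88, 6^16≡145, 6^32≡16
39 = 32 + 4 + 2 + 1, so 6^39 ≡ 16·104·36·6 ≡ 36 (mod 149)
R · y^e ≡ 80·36 = 2880 ≡ 49 (mod 149)

49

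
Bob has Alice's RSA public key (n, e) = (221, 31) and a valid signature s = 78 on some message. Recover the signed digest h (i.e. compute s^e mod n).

Squares mod 221: s^1≡78, s^2≡117, s^4≡208, s^8≡169, s^16≡52
31 = 16 + 8 + 4 + 2 + 1, so s^31 ≡ 52·169·208·117·78 ≡ 182 (mod 221)

182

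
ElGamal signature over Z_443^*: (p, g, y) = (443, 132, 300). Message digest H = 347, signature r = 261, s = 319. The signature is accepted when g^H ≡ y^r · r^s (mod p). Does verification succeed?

Left side g^H mod p:
132^347 mod 443 = 157
Right side y^r · r^s mod p:
300^261 mod 443 = 373
261^319 mod 443 = 118
373·118 = 44014 ≡ 157 (mod 443)
157 ≡ 157 (mod 443), so the signature is genuine.

passes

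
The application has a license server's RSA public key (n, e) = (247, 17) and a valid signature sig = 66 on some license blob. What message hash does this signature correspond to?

131

Squares mod 247: sig^1≡66, sig^2≡157, sig^4≡196, sig^8≡131, sig^16≡118
17 = 16 + 1, so sig^17 ≡ 118·66 ≡ 131 (mod 247)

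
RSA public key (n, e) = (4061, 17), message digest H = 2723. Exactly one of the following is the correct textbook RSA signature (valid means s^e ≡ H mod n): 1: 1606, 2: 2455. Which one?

Candidate 1: Squares mod 4061: 1606^1≡1606, 1606^2≡501, 1606^4≡3280, 1606^8≡811, 1606^16≡3900; 17 = 16 + 1, so 1606^17 ≡ 3900·1606 ≡ 1338 (mod 4061)
Candidate 2: Squares mod 4061: 2455^1≡2455, 2455^2≡501, 2455^4≡3280, 2455^8≡811, 2455^16≡3900; 17 = 16 + 1, so 2455^17 ≡ 3900·2455 ≡ 2723 (mod 4061)
  → matches H = 2723

2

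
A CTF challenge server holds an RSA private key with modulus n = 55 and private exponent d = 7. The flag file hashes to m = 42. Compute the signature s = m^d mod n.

m^2 ≡ 42^2 = 1764 ≡ 4
m^4 ≡ 4^2 = 16
7 = 4 + 2 + 1, so m^7 ≡ 16·4·42 ≡ 48 (mod 55)

48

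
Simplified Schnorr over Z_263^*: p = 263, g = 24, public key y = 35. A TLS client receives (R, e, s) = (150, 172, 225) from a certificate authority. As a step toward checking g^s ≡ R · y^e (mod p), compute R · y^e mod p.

35^2 = 1225 ≡ 173
35^4 ≡ 173^2 = 29929 ≡ 210
35^8 ≡ 210^2 = 44100 ≡ 179
35^16 ≡ 179^2 = 32041 ≡ 218
35^32 ≡ 218^2 = 47524 ≡ 184
35^64 ≡ 184^2 = 33856 ≡ 192
35^128 ≡ 192^2 = 36864 ≡ 44
172 = 128 + 32 + 8 + 4, so 35^172 ≡ 44·184·179·210 ≡ 31 (mod 263)
R · y^e ≡ 150·31 = 4650 ≡ 179 (mod 263)

179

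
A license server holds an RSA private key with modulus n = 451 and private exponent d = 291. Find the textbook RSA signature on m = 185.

20

m^291 mod 451 = 20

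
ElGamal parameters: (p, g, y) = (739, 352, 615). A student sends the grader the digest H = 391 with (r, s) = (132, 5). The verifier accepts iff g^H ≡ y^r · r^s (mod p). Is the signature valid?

Left side g^H mod p:
352^2 = 123904 ≡ 491
352^4 ≡ 491^2 = 241081 ≡ 167
352^8 ≡ 167^2 = 27889 ≡ 546
352^16 ≡ 546^2 = 298116 ≡ 299
352^32 ≡ 299^2 = 89401 ≡ 721
352^64 ≡ 721^2 = 519841 ≡ 324
352^128 ≡ 324^2 = 104976 ≡ 38
352^256 ≡ 38^2 = 1444 ≡ 705
391 = 256 + 128 + 4 + 2 + 1, so 352^391 ≡ 705·38·167·491·352 ≡ 700 (mod 739)
Right side y^r · r^s mod p:
615^2 = 378225 ≡ 596
615^4 ≡ 596^2 = 355216 ≡ 496
615^8 ≡ 496^2 = 246016 ≡ 668
615^16 ≡ 668^2 = 446224 ≡ 607
615^32 ≡ 607^2 = 368449 ≡ 427
615^64 ≡ 427^2 = 182329 ≡ 535
615^128 ≡ 535^2 = 286225 ≡ 232
132 = 128 + 4, so 615^132 ≡ 232·496 ≡ 527 (mod 739)
132^2 = 17424 ≡ 427
132^4 ≡ 427^2 = 182329 ≡ 535
5 = 4 + 1, so 132^5 ≡ 535·132 ≡ 415 (mod 739)
527·415 = 218705 ≡ 700 (mod 739)
700 ≡ 700 (mod 739), so the signature is genuine.

valid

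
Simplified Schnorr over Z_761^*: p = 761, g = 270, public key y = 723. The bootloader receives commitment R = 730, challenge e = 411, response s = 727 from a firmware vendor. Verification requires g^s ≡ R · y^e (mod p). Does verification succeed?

passes

g^s mod p:
270^2 = 72900 ≡ 605
270^4 ≡ 605^2 = 366025 ≡ 745
270^8 ≡ 745^2 = 555025 ≡ 256
270^16 ≡ 256^2 = 65536 ≡ 90
270^32 ≡ 90^2 = 8100 ≡ 490
270^64 ≡ 490^2 = 240100 ≡ 385
270^128 ≡ 385^2 = 148225 ≡ 591
270^256 ≡ 591^2 = 349281 ≡ 743
270^512 ≡ 743^2 = 552049 ≡ 324
727 = 512 + 128 + 64 + 16 + 4 + 2 + 1, so 270^727 ≡ 324·591·385·90·745·605·270 ≡ 514 (mod 761)
R · y^e mod p:
723^2 = 522729 ≡ 683
723^4 ≡ 683^2 = 466489 ≡ 757
723^8 ≡ 757^2 = 573049 ≡ 16
723^16 ≡ 16^2 = 256
723^32 ≡ 256^2 = 65536 ≡ 90
723^64 ≡ 90^2 = 8100 ≡ 490
723^128 ≡ 490^2 = 240100 ≡ 385
723^256 ≡ 385^2 = 148225 ≡ 591
411 = 256 + 128 + 16 + 8 + 2 + 1, so 723^411 ≡ 591·385·256·16·683·723 ≡ 278 (mod 761)
730·278 = 202940 ≡ 514 (mod 761)
514 ≡ 514 (mod 761); signature holds.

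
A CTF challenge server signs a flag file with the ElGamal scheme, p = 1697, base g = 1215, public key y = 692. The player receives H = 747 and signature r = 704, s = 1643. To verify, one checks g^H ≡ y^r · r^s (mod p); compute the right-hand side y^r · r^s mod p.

44

692^2 = 478864 ≡ 310
692^4 ≡ 310^2 = 96100 ≡ 1068
692^8 ≡ 1068^2 = 1140624 ≡ 240
692^16 ≡ 240^2 = 57600 ≡ 1599
692^32 ≡ 1599^2 = 2556801 ≡ 1119
692^64 ≡ 1119^2 = 1252161 ≡ 1472
692^128 ≡ 1472^2 = 2166784 ≡ 1412
692^256 ≡ 1412^2 = 1993744 ≡ 1466
692^512 ≡ 1466^2 = 2149156 ≡ 754
704 = 512 + 128 + 64, so 692^704 ≡ 754·1412·1472 ≡ 1023 (mod 1697)
704^2 = 495616 ≡ 92
704^4 ≡ 92^2 = 8464 ≡ 1676
704^8 ≡ 1676^2 = 2808976 ≡ 441
704^16 ≡ 441^2 = 194481 ≡ 1023
704^32 ≡ 1023^2 = 1046529 ≡ 1177
704^64 ≡ 1177^2 = 1385329 ≡ 577
704^128 ≡ 577^2 = 332929 ≡ 317
704^256 ≡ 317^2 = 100489 ≡ 366
704^512 ≡ 366^2 = 133956 ≡ 1590
704^1024 ≡ 1590^2 = 2528100 ≡ 1267
1643 = 1024 + 512 + 64 + 32 + 8 + 2 + 1, so 704^1643 ≡ 1267·1590·577·1177·441·92·704 ≡ 292 (mod 1697)
y^r · r^s ≡ 1023·292 = 298716 ≡ 44 (mod 1697)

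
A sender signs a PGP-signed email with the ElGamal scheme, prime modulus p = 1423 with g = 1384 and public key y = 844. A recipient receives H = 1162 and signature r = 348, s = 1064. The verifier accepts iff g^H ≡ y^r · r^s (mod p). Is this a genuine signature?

forged

Left side g^H mod p:
Squares mod 1423: 1384^1≡1384, 1384^2≡98, 1384^4≡1066, 1384^8≡802, 1384^16≡8, 1384^32≡64, 1384^64≡1250, 1384^128≡46, 1384^256≡693, 1384^512≡698, 1384^1024≡538
1162 = 1024 + 128 + 8 + 2, so 1384^1162 ≡ 538·46·802·98 ≡ 800 (mod 1423)
Right side y^r · r^s mod p:
Squares mod 1423: 844^1≡844, 844^2≡836, 844^4≡203, 844^8≡1365, 844^16≡518, 844^32≡800, 844^64≡1073, 844^128≡122, 844^256≡654
348 = 256 + 64 + 16 + 8 + 4, so 844^348 ≡ 654·1073·518·1365·203 ≡ 800 (mod 1423)
Squares mod 1423: 348^1≡348, 348^2≡149, 348^4≡856, 348^8≡1314, 348^16≡497, 348^32≡830, 348^64≡168, 348^128≡1187, 348^256≡199, 348^512≡1180, 348^1024≡706
1064 = 1024 + 32 + 8, so 348^1064 ≡ 706·830·1314 ≡ 958 (mod 1423)
800·958 = 766400 ≡ 826 (mod 1423)
800 ≠ 826, so verification fails.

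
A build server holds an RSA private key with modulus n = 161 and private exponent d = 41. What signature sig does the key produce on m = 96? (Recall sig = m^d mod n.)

101

m^2 ≡ 96^2 = 9216 ≡ 39
m^4 ≡ 39^2 = 1521 ≡ 72
m^8 ≡ 72^2 = 5184 ≡ 32
m^16 ≡ 32^2 = 1024 ≡ 58
m^32 ≡ 58^2 = 3364 ≡ 144
41 = 32 + 8 + 1, so m^41 ≡ 144·32·96 ≡ 101 (mod 161)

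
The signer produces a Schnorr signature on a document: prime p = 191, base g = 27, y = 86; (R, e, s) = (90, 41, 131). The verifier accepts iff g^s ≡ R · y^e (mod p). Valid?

g^s mod p:
27^2 = 729 ≡ 156
27^4 ≡ 156^2 = 24336 ≡ 79
27^8 ≡ 79^2 = 6241 ≡ 129
27^16 ≡ 129^2 = 16641 ≡ 24
27^32 ≡ 24^2 = 576 ≡ 3
27^64 ≡ 3^2 = 9
27^128 ≡ 9^2 = 81
131 = 128 + 2 + 1, so 27^131 ≡ 81·156·27 ≡ 46 (mod 191)
R · y^e mod p:
86^2 = 7396 ≡ 138
86^4 ≡ 138^2 = 19044 ≡ 135
86^8 ≡ 135^2 = 18225 ≡ 80
86^16 ≡ 80^2 = 6400 ≡ 97
86^32 ≡ 97^2 = 9409 ≡ 50
41 = 32 + 8 + 1, so 86^41 ≡ 50·80·86 ≡ 9 (mod 191)
90·9 = 810 ≡ 46 (mod 191)
46 ≡ 46 (mod 191); signature holds.

yes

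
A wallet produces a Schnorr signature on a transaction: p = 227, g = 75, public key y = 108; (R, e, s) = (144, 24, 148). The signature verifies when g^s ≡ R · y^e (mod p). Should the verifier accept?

g^s mod p:
75^148 mod 227 = 99
R · y^e mod p:
108^24 mod 227 = 129
144·129 = 18576 ≡ 189 (mod 227)
99 ≠ 189; the check fails.

reject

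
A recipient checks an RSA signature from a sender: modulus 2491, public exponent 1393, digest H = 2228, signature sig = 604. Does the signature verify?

does not verify

sig^2 ≡ 604^2 = 364816 ≡ 1130
sig^4 ≡ 1130^2 = 1276900 ≡ 1508
sig^8 ≡ 1508^2 = 2274064 ≡ 2272
sig^16 ≡ 2272^2 = 5161984 ≡ 632
sig^32 ≡ 632^2 = 399424 ≡ 864
sig^64 ≡ 864^2 = 746496 ≡ 1687
sig^128 ≡ 1687^2 = 2845969 ≡ 1247
sig^256 ≡ 1247^2 = 1555009 ≡ 625
sig^512 ≡ 625^2 = 390625 ≡ 2029
sig^1024 ≡ 2029^2 = 4116841 ≡ 1709
1393 = 1024 + 256 + 64 + 32 + 16 + 1, so sig^1393 ≡ 1709·625·1687·864·632·604 ≡ 351 (mod 2491)
351 ≠ 2228, so verification fails.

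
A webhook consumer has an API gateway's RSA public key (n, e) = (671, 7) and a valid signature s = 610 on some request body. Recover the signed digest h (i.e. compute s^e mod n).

Squares mod 671: s^1≡610, s^2≡366, s^4≡427
7 = 4 + 2 + 1, so s^7 ≡ 427·366·610 ≡ 366 (mod 671)

366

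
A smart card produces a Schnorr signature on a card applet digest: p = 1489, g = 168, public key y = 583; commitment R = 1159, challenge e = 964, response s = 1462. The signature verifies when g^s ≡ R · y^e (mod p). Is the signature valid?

g^s mod p:
168^2 = 28224 ≡ 1422
168^4 ≡ 1422^2 = 2022084 ≡ 22
168^8 ≡ 22^2 = 484
168^16 ≡ 484^2 = 234256 ≡ 483
168^32 ≡ 483^2 = 233289 ≡ 1005
168^64 ≡ 1005^2 = 1010025 ≡ 483
168^128 ≡ 483^2 = 233289 ≡ 1005
168^256 ≡ 1005^2 = 1010025 ≡ 483
168^512 ≡ 483^2 = 233289 ≡ 1005
168^1024 ≡ 1005^2 = 1010025 ≡ 483
1462 = 1024 + 256 + 128 + 32 + 16 + 4 + 2, so 168^1462 ≡ 483·483·1005·1005·483·22·1422 ≡ 1289 (mod 1489)
R · y^e mod p:
583^2 = 339889 ≡ 397
583^4 ≡ 397^2 = 157609 ≡ 1264
583^8 ≡ 1264^2 = 1597696 ≡ 1488
583^16 ≡ 1488^2 = 2214144 ≡ 1
583^32 ≡ 1^2 = 1
583^64 ≡ 1^2 = 1
583^128 ≡ 1^2 = 1
583^256 ≡ 1^2 = 1
583^512 ≡ 1^2 = 1
964 = 512 + 256 + 128 + 64 + 4, so 583^964 ≡ 1·1·1·1·1264 ≡ 1264 (mod 1489)
1159·1264 = 1464976 ≡ 1289 (mod 1489)
1289 ≡ 1289 (mod 1489); signature holds.

valid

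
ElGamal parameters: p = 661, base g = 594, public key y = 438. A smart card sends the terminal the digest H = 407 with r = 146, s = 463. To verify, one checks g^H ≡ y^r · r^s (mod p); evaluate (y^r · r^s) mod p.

Squares mod 661: 438^1≡438, 438^2≡154, 438^4≡581, 438^8≡451, 438^16≡474, 438^32≡597, 438^64≡130, 438^128≡375
146 = 128 + 16 + 2, so 438^146 ≡ 375·474·154 ≡ 168 (mod 661)
Squares mod 661: 146^1≡146, 146^2≡164, 146^4≡456, 146^8≡382, 146^16≡504, 146^32≡192, 146^64≡509, 146^128≡630, 146^256≡300
463 = 256 + 128 + 64 + 8 + 4 + 2 + 1, so 146^463 ≡ 300·630·509·382·456·164·146 ≡ 214 (mod 661)
y^r · r^s ≡ 168·214 = 35952 ≡ 258 (mod 661)

258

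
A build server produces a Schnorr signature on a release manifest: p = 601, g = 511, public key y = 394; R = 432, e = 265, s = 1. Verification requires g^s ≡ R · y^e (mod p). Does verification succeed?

g^s mod p:
511^1 mod 601 = 511
R · y^e mod p:
394^265 mod 601 = 125
432·125 = 54000 ≡ 511 (mod 601)
511 ≡ 511 (mod 601); signature holds.

passes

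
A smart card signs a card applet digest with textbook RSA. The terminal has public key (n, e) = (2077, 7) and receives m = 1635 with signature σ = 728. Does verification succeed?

Squares mod 2077: σ^1≡728, σ^2≡349, σ^4≡1335
7 = 4 + 2 + 1, so σ^7 ≡ 1335·349·728 ≡ 1635 (mod 2077)
1635 = m, so the signature checks out.

passes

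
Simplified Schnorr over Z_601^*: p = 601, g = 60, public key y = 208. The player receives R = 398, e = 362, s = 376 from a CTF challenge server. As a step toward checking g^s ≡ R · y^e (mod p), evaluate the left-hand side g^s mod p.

288

Squares mod 601: 60^1≡60, 60^2≡595, 60^4≡36, 60^8≡94, 60^16≡422, 60^32≡188, 60^64≡486, 60^128≡3, 60^256≡9
376 = 256 + 64 + 32 + 16 + 8, so 60^376 ≡ 9·486·188·422·94 ≡ 288 (mod 601)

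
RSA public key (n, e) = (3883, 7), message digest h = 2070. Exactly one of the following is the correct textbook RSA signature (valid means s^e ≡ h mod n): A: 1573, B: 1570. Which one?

B

Candidate A: Squares mod 3883: 1573^1≡1573, 1573^2≡858, 1573^4≡2277; 7 = 4 + 2 + 1, so 1573^7 ≡ 2277·858·1573 ≡ 1694 (mod 3883)
Candidate B: Squares mod 3883: 1570^1≡1570, 1570^2≡3078, 1570^4≡3447; 7 = 4 + 2 + 1, so 1570^7 ≡ 3447·3078·1570 ≡ 2070 (mod 3883)
  → matches h = 2070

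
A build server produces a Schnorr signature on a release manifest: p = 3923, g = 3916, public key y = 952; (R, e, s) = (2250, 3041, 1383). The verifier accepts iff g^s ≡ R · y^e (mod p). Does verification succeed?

g^s mod p:
Squares mod 3923: 3916^1≡3916, 3916^2≡49, 3916^4≡2401, 3916^8≡1914, 3916^16≡3237, 3916^32≡3759, 3916^64≡3358, 3916^128≡1462, 3916^256≡3332, 3916^512≡134, 3916^1024≡2264
1383 = 1024 + 256 + 64 + 32 + 4 + 2 + 1, so 3916^1383 ≡ 2264·3332·3358·3759·2401·49·3916 ≡ 2991 (mod 3923)
R · y^e mod p:
Squares mod 3923: 952^1≡952, 952^2≡91, 952^4≡435, 952^8≡921, 952^16≡873, 952^32≡1067, 952^64≡819, 952^128≡3851, 952^256≡1261, 952^512≡1306, 952^1024≡3054, 952^2048≡1945
3041 = 2048 + 512 + 256 + 128 + 64 + 32 + 1, so 952^3041 ≡ 1945·1306·1261·3851·819·1067·952 ≡ 1105 (mod 3923)
2250·1105 = 2486250 ≡ 2991 (mod 3923)
2991 ≡ 2991 (mod 3923); signature holds.

passes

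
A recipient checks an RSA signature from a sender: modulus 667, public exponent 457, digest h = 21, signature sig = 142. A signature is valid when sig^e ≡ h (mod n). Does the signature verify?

sig^2 ≡ 142^2 = 20164 ≡ 154
sig^4 ≡ 154^2 = 23716 ≡ 371
sig^8 ≡ 371^2 = 137641 ≡ 239
sig^16 ≡ 239^2 = 57121 ≡ 426
sig^32 ≡ 426^2 = 181476 ≡ 52
sig^64 ≡ 52^2 = 2704 ≡ 36
sig^128 ≡ 36^2 = 1296 ≡ 629
sig^256 ≡ 629^2 = 395641 ≡ 110
457 = 256 + 128 + 64 + 8 + 1, so sig^457 ≡ 110·629·36·239·142 ≡ 646 (mod 667)
sig^457 mod 667 = 646, but h = 21.

does not verify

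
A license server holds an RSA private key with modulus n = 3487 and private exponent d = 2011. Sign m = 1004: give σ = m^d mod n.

Squares mod 3487: m^1≡1004, m^2≡273, m^4≡1302, m^8≡522, m^16≡498, m^32≡427, m^64≡1005, m^128≡2282, m^256≡1433, m^512≡3133, m^1024≡3271
2011 = 1024 + 512 + 256 + 128 + 64 + 16 + 8 + 2 + 1, so m^2011 ≡ 3271·3133·1433·2282·1005·498·522·273·1004 ≡ 1015 (mod 3487)

1015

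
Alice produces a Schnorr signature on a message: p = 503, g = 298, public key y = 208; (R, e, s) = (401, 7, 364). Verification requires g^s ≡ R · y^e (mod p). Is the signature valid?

invalid

g^s mod p:
298^2 = 88804 ≡ 276
298^4 ≡ 276^2 = 76176 ≡ 223
298^8 ≡ 223^2 = 49729 ≡ 435
298^16 ≡ 435^2 = 189225 ≡ 97
298^32 ≡ 97^2 = 9409 ≡ 355
298^64 ≡ 355^2 = 126025 ≡ 275
298^128 ≡ 275^2 = 75625 ≡ 175
298^256 ≡ 175^2 = 30625 ≡ 445
364 = 256 + 64 + 32 + 8 + 4, so 298^364 ≡ 445·275·355·435·223 ≡ 458 (mod 503)
R · y^e mod p:
208^2 = 43264 ≡ 6
208^4 ≡ 6^2 = 36
7 = 4 + 2 + 1, so 208^7 ≡ 36·6·208 ≡ 161 (mod 503)
401·161 = 64561 ≡ 177 (mod 503)
458 ≠ 177; the check fails.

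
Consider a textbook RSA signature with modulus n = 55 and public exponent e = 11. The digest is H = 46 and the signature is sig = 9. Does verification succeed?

fails

Squares mod 55: sig^1≡9, sig^2≡26, sig^4≡16, sig^8≡36
11 = 8 + 2 + 1, so sig^11 ≡ 36·26·9 ≡ 9 (mod 55)
The recovered value 9 does not match the digest 46.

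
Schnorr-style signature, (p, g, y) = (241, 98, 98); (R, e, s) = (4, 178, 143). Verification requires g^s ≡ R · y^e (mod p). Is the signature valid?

invalid

g^s mod p:
Squares mod 241: 98^1≡98, 98^2≡205, 98^4≡91, 98^8≡87, 98^16≡98, 98^32≡205, 98^64≡91, 98^128≡87
143 = 128 + 8 + 4 + 2 + 1, so 98^143 ≡ 87·87·91·205·98 ≡ 87 (mod 241)
R · y^e mod p:
Squares mod 241: 98^1≡98, 98^2≡205, 98^4≡91, 98^8≡87, 98^16≡98, 98^32≡205, 98^64≡91, 98^128≡87
178 = 128 + 32 + 16 + 2, so 98^178 ≡ 87·205·98·205 ≡ 87 (mod 241)
4·87 = 348 ≡ 107 (mod 241)
87 ≠ 107; the check fails.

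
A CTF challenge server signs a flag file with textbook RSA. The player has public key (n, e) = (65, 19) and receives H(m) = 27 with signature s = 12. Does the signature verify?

s^2 ≡ 12^2 = 144 ≡ 14
s^4 ≡ 14^2 = 196 ≡ 1
s^8 ≡ 1^2 = 1
s^16 ≡ 1^2 = 1
19 = 16 + 2 + 1, so s^19 ≡ 1·14·12 ≡ 38 (mod 65)
s^19 mod 65 = 38, but H(m) = 27.

does not verify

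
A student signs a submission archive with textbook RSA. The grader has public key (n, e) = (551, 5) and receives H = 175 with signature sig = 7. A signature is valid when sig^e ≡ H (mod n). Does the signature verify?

does not verify

sig^2 ≡ 7^2 = 49
sig^4 ≡ 49^2 = 2401 ≡ 197
5 = 4 + 1, so sig^5 ≡ 197·7 ≡ 277 (mod 551)
sig^5 mod 551 = 277, but H = 175.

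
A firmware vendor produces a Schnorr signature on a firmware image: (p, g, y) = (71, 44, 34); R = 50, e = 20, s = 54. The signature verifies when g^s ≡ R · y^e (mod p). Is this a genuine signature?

forged

g^s mod p:
44^2 = 1936 ≡ 19
44^4 ≡ 19^2 = 361 ≡ 6
44^8 ≡ 6^2 = 36
44^16 ≡ 36^2 = 1296 ≡ 18
44^32 ≡ 18^2 = 324 ≡ 40
54 = 32 + 16 + 4 + 2, so 44^54 ≡ 40·18·6·19 ≡ 4 (mod 71)
R · y^e mod p:
34^2 = 1156 ≡ 20
34^4 ≡ 20^2 = 400 ≡ 45
34^8 ≡ 45^2 = 2025 ≡ 37
34^16 ≡ 37^2 = 1369 ≡ 20
20 = 16 + 4, so 34^20 ≡ 20·45 ≡ 48 (mod 71)
50·48 = 2400 ≡ 57 (mod 71)
4 ≠ 57; the check fails.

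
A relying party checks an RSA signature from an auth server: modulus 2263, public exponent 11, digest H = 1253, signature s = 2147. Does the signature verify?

s^2 ≡ 2147^2 = 4609609 ≡ 2141
s^4 ≡ 2141^2 = 4583881 ≡ 1306
s^8 ≡ 1306^2 = 1705636 ≡ 1597
11 = 8 + 2 + 1, so s^11 ≡ 1597·2141·2147 ≡ 163 (mod 2263)
163 ≠ 1253, so verification fails.

does not verify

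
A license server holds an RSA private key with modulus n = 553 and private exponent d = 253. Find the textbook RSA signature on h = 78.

78

h^253 mod 553 = 78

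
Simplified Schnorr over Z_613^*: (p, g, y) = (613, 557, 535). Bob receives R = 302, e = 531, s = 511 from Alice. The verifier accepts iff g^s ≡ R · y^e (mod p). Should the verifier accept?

reject

g^s mod p:
557^511 mod 613 = 575
R · y^e mod p:
535^531 mod 613 = 497
302·497 = 150094 ≡ 522 (mod 613)
575 ≠ 522; the check fails.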